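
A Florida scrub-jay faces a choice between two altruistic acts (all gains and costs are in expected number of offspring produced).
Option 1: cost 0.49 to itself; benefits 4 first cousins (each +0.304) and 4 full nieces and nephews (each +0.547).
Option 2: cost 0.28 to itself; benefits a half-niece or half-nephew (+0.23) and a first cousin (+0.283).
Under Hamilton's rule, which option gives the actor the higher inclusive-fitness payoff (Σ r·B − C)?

Option 1

Option 1: r to a first cousin = 0.125.
Option 1: r to a full niece or nephew = 0.25.
Option 1: Σ r·B − C = (4·0.125·0.304 + 4·0.25·0.547) − 0.49 = 0.209.
Option 2: r to a half-niece or half-nephew = 0.125.
Option 2: r to a first cousin = 0.125.
Option 2: Σ r·B − C = (1·0.125·0.23 + 1·0.125·0.283) − 0.28 = -0.215875.
Option 1 has the higher net inclusive-fitness payoff.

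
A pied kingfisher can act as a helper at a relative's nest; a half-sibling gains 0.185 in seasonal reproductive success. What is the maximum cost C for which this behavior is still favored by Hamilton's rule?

r to a half-sibling = 1/4 (half-sibs share one parent — one path of length 2: r = (1/2)^2 = 1/4).
Hamilton's rule: n·r·B > C, so the trait is favored while C < n·r·B = 1·0.25·0.185 = 0.04625.

0.04625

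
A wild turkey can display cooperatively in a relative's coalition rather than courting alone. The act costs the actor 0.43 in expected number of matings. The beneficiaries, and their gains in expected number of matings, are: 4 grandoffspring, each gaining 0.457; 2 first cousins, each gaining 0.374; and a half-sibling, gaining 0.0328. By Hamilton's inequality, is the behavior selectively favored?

Yes

Hamilton's rule: the trait is favored when the sum of r·B over every recipient exceeds the actor's cost C.
r to a grandoffspring = 0.25 (two parent–offspring links: r = (1/2)^2 = 1/4).
r to a first cousin = 1/8 (first cousins share one grandparent pair — two paths of length 4: r = 2·(1/2)^4 = 1/8).
r to a half-sibling = 1/4 (half-sibs share one parent — one path of length 2: r = (1/2)^2 = 1/4).
Summing one r·B term per recipient: 4·0.25·0.457 + 2·0.125·0.374 + 1·0.25·0.0328 = 0.5587.
0.5587 > 0.43: the indirect benefit exceeds the cost.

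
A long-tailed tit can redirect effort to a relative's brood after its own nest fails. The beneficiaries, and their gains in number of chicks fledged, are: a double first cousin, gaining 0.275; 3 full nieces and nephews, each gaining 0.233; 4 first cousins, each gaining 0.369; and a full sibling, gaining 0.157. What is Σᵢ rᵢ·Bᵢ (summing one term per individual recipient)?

r to a double first cousin = 1/4 (double first cousins share both grandparent pairs — four paths of length 4: r = 4·(1/2)^4 = 1/4).
r to a full niece or nephew = 1/4 (full aunt/uncle↔niece/nephew: two paths of length 3 through the shared grandparent pair: r = 2·(1/2)^3 = 1/4).
r to a first cousin = 1/8 (first cousins share one grandparent pair — two paths of length 4: r = 2·(1/2)^4 = 1/8).
r to a full sibling = 0.5 (full sibs share both parents — two paths of length 2: r = 2·(1/2)^2 = 1/2).
Summing one r·B term per recipient: 1·0.25·0.275 + 3·0.25·0.233 + 4·0.125·0.369 + 1·0.5·0.157 = 0.5065.

0.5065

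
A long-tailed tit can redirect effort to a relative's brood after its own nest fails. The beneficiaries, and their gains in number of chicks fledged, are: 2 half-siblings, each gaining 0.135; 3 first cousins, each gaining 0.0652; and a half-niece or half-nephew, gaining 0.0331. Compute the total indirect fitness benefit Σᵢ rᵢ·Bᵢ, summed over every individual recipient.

0.0960875

r to a half-sibling = 1/4 (half-sibs share one parent — one path of length 2: r = (1/2)^2 = 1/4).
r to a first cousin = 0.125 (first cousins share one grandparent pair — two paths of length 4: r = 2·(1/2)^4 = 1/8).
r to a half-niece or half-nephew = 1/8 (half-aunt/uncle↔niece/nephew: one path of length 3: r = (1/2)^3 = 1/8).
Summing one r·B term per recipient: 2·0.25·0.135 + 3·0.125·0.0652 + 1·0.125·0.0331 = 0.0960875.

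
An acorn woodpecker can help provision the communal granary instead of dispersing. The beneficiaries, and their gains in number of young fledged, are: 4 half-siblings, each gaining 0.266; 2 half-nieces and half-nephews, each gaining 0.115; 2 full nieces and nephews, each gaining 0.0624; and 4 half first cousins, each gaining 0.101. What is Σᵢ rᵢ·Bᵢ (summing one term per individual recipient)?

0.3512

r to a half-sibling = 1/4 (half-sibs share one parent — one path of length 2: r = (1/2)^2 = 1/4).
r to a half-niece or half-nephew = 1/8 (half-aunt/uncle↔niece/nephew: one path of length 3: r = (1/2)^3 = 1/8).
r to a full niece or nephew = 0.25 (full aunt/uncle↔niece/nephew: two paths of length 3 through the shared grandparent pair: r = 2·(1/2)^3 = 1/4).
r to a half first cousin = 0.0625 (half first cousins share one grandparent — one path of length 4: r = (1/2)^4 = 1/16).
Summing one r·B term per recipient: 4·0.25·0.266 + 2·0.125·0.115 + 2·0.25·0.0624 + 4·0.0625·0.101 = 0.3512.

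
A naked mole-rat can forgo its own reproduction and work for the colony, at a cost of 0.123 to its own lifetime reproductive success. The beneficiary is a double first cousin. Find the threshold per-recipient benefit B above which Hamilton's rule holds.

0.492

r to a double first cousin = 1/4 (double first cousins share both grandparent pairs — four paths of length 4: r = 4·(1/2)^4 = 1/4).
Hamilton's rule with n recipients of equal r: n·r·B > C, so B > C/(n·r) = 0.123/(1·0.25) = 0.492.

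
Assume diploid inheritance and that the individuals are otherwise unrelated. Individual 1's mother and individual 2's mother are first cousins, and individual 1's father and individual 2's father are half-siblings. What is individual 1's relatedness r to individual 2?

Wright's path rule: contributions from independent ancestry routes add.
Individual 1 and individual 2 are related in two ways: second cousins through their mothers (r = 1/32) and half first cousins through their fathers (r = 1/16).
r = 1/32 + 1/16 = 0.09375.

0.09375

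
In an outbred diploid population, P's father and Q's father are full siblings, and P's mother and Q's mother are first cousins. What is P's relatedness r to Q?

Wright's path rule: contributions from independent ancestry routes add.
P and Q are related in two ways: first cousins through their fathers (r = 1/8) and second cousins through their mothers (r = 1/32).
r = 1/8 + 1/32 = 0.15625.

0.15625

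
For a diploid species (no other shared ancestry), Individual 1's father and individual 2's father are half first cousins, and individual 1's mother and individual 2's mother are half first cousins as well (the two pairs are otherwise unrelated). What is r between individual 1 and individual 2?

Independent pedigree routes through distinct common ancestors add.
Individual 1 and individual 2 are related in two ways: half second cousins through their fathers (r = 1/64) and half second cousins through their mothers (r = 1/64).
r = 1/64 + 1/64 = 0.03125.

0.03125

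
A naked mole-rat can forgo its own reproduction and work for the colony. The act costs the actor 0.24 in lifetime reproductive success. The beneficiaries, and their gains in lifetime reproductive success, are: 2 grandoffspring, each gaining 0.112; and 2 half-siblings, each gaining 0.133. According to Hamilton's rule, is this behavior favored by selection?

No

Hamilton's rule: the trait is favored when the sum of r·B over every recipient exceeds the actor's cost C.
r to a grandoffspring = 0.25 (two parent–offspring links: r = (1/2)^2 = 1/4).
r to a half-sibling = 0.25 (half-sibs share one parent — one path of length 2: r = (1/2)^2 = 1/4).
Summing one r·B term per recipient: 2·0.25·0.112 + 2·0.25·0.133 = 0.1225.
0.1225 < 0.24: the indirect benefit is less than the cost.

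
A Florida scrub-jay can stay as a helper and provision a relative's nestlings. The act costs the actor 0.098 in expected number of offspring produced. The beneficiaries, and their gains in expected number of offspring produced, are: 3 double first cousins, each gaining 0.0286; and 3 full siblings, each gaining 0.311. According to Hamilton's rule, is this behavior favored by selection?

Yes

Hamilton's rule: the trait is favored when the sum of r·B over every recipient exceeds the actor's cost C.
r to a double first cousin = 1/4 (double first cousins share both grandparent pairs — four paths of length 4: r = 4·(1/2)^4 = 1/4).
r to a full sibling = 0.5 (full sibs share both parents — two paths of length 2: r = 2·(1/2)^2 = 1/2).
Summing one r·B term per recipient: 3·0.25·0.0286 + 3·0.5·0.311 = 0.48795.
0.48795 > 0.098: the indirect benefit exceeds the cost.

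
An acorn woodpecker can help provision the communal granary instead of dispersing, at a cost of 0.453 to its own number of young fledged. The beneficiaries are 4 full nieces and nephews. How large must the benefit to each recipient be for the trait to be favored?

0.453

r to a full niece or nephew = 1/4 (full aunt/uncle↔niece/nephew: two paths of length 3 through the shared grandparent pair: r = 2·(1/2)^3 = 1/4).
Hamilton's rule with n recipients of equal r: n·r·B > C, so B > C/(n·r) = 0.453/(4·0.25) = 0.453.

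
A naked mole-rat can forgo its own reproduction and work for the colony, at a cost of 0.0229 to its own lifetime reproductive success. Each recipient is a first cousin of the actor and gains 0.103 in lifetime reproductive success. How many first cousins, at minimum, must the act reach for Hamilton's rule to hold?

r to a first cousin = 0.125 (first cousins share one grandparent pair — two paths of length 4: r = 2·(1/2)^4 = 1/8).
Hamilton's rule: n·r·B > C  ⇒  n > C/(r·B) = 0.0229/(0.125·0.103) = 1.779.
The smallest integer exceeding 1.779 is 2.

2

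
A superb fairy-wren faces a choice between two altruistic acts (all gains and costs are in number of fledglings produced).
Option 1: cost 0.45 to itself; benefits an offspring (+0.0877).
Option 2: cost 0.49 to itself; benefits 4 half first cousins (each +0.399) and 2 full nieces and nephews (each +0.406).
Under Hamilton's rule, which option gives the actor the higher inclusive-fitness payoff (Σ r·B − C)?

Option 1: r to an offspring = 0.5.
Option 1: Σ r·B − C = (1·0.5·0.0877) − 0.45 = -0.40615.
Option 2: r to a half first cousin = 0.0625.
Option 2: r to a full niece or nephew = 0.25.
Option 2: Σ r·B − C = (4·0.0625·0.399 + 2·0.25·0.406) − 0.49 = -0.18725.
Option 2 has the higher net inclusive-fitness payoff.

Option 2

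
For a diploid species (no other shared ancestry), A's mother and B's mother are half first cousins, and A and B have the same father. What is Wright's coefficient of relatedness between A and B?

With two independent routes of shared ancestry, r is the sum of the two contributions.
A and B are related in two ways: half second cousins through their mothers (r = 1/64) and half-sibs through their shared father (r = 1/4).
r = 1/64 + 1/4 = 17/64 = 0.265625.

0.265625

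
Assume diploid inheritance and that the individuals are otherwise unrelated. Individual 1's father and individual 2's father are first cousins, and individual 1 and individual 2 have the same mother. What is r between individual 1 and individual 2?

0.28125

Independent pedigree routes through distinct common ancestors add.
Individual 1 and individual 2 are related in two ways: second cousins through their fathers (r = 1/32) and half-sibs through their shared mother (r = 1/4).
r = 1/32 + 1/4 = 0.28125.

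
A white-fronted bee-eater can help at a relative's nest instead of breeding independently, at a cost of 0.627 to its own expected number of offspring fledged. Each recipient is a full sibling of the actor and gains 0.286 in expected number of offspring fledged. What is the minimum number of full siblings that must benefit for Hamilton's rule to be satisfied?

5

r to a full sibling = 0.5 (full sibs share both parents — two paths of length 2: r = 2·(1/2)^2 = 1/2).
Hamilton's rule: n·r·B > C  ⇒  n > C/(r·B) = 0.627/(0.5·0.286) = 4.385.
The smallest integer exceeding 4.385 is 5.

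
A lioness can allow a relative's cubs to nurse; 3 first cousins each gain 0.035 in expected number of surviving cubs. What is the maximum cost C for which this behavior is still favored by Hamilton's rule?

0.013125

r to a first cousin = 1/8 (first cousins share one grandparent pair — two paths of length 4: r = 2·(1/2)^4 = 1/8).
Hamilton's rule: n·r·B > C, so the trait is favored while C < n·r·B = 3·0.125·0.035 = 0.013125.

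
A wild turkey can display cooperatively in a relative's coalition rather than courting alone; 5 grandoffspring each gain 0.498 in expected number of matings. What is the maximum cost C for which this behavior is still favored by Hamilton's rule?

r to a grandoffspring = 1/4 (two parent–offspring links: r = (1/2)^2 = 1/4).
Hamilton's rule: n·r·B > C, so the trait is favored while C < n·r·B = 5·0.25·0.498 = 0.6225.

0.6225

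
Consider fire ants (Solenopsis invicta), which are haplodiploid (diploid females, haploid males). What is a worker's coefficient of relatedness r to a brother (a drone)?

0.25

Her haploid brother carries none of their father's genes and a random half of their mother's genome; that half matches the maternal half of her own genome with probability 1/2: r = 1/2 · 1/2 = 1/4.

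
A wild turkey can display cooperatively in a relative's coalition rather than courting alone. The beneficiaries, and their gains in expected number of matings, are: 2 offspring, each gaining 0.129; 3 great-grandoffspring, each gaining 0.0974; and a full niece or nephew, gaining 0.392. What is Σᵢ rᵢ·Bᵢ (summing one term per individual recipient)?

r to an offspring = 1/2 (one parent–offspring link: r = (1/2)^1 = 1/2).
r to a great-grandoffspring = 0.125 (three parent–offspring links: r = (1/2)^3 = 1/8).
r to a full niece or nephew = 0.25 (full aunt/uncle↔niece/nephew: two paths of length 3 through the shared grandparent pair: r = 2·(1/2)^3 = 1/4).
Summing one r·B term per recipient: 2·0.5·0.129 + 3·0.125·0.0974 + 1·0.25·0.392 = 0.263525.

0.263525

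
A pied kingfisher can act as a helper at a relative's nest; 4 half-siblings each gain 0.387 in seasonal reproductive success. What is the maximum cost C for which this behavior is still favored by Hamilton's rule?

r to a half-sibling = 1/4 (half-sibs share one parent — one path of length 2: r = (1/2)^2 = 1/4).
Hamilton's rule: n·r·B > C, so the trait is favored while C < n·r·B = 4·0.25·0.387 = 0.387.

0.387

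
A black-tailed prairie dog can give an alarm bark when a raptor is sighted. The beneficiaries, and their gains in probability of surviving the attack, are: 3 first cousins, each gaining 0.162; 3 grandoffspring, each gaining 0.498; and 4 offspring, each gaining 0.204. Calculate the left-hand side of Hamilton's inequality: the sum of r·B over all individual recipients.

0.84225

r to a first cousin = 0.125 (first cousins share one grandparent pair — two paths of length 4: r = 2·(1/2)^4 = 1/8).
r to a grandoffspring = 0.25 (two parent–offspring links: r = (1/2)^2 = 1/4).
r to an offspring = 1/2 (one parent–offspring link: r = (1/2)^1 = 1/2).
Summing one r·B term per recipient: 3·0.125·0.162 + 3·0.25·0.498 + 4·0.5·0.204 = 0.84225.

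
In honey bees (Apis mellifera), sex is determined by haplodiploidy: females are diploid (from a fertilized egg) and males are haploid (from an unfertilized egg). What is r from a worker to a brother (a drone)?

0.25

Her haploid brother carries none of their father's genes and a random half of their mother's genome; that half matches the maternal half of her own genome with probability 1/2: r = 1/2 · 1/2 = 1/4.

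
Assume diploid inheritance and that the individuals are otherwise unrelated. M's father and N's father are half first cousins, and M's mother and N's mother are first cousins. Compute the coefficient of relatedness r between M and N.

Relatedness sums over independent paths through distinct common ancestors.
M and N are related in two ways: half second cousins through their fathers (r = 1/64) and second cousins through their mothers (r = 1/32).
r = 1/64 + 1/32 = 3/64 = 0.046875.

0.046875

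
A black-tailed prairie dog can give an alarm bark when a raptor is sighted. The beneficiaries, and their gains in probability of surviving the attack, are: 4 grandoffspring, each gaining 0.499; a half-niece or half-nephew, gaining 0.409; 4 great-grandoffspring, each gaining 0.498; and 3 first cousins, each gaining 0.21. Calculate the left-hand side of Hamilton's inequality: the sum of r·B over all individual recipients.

r to a grandoffspring = 1/4 (two parent–offspring links: r = (1/2)^2 = 1/4).
r to a half-niece or half-nephew = 1/8 (half-aunt/uncle↔niece/nephew: one path of length 3: r = (1/2)^3 = 1/8).
r to a great-grandoffspring = 0.125 (three parent–offspring links: r = (1/2)^3 = 1/8).
r to a first cousin = 0.125 (first cousins share one grandparent pair — two paths of length 4: r = 2·(1/2)^4 = 1/8).
Summing one r·B term per recipient: 4·0.25·0.499 + 1·0.125·0.409 + 4·0.125·0.498 + 3·0.125·0.21 = 0.877875.

0.877875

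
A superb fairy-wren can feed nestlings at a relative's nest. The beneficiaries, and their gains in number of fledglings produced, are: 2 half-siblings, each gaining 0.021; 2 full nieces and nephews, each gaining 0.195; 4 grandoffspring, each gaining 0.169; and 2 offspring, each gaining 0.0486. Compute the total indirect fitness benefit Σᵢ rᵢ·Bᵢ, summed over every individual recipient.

r to a half-sibling = 0.25 (half-sibs share one parent — one path of length 2: r = (1/2)^2 = 1/4).
r to a full niece or nephew = 1/4 (full aunt/uncle↔niece/nephew: two paths of length 3 through the shared grandparent pair: r = 2·(1/2)^3 = 1/4).
r to a grandoffspring = 0.25 (two parent–offspring links: r = (1/2)^2 = 1/4).
r to an offspring = 1/2 (one parent–offspring link: r = (1/2)^1 = 1/2).
Summing one r·B term per recipient: 2·0.25·0.021 + 2·0.25·0.195 + 4·0.25·0.169 + 2·0.5·0.0486 = 0.3256.

0.3256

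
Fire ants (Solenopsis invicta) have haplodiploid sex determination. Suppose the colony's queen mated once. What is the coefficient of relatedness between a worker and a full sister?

Haplodiploid full sisters inherit their father's entire haploid genome identically (contributing 1/2) and on average half of their mother's contribution (1/2 · 1/2 = 1/4); r = 1/2 + 1/4 = 3/4.

0.75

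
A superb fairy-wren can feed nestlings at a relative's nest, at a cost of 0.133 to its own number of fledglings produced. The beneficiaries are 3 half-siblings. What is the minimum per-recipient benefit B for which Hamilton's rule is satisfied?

0.1773

r to a half-sibling = 1/4 (half-sibs share one parent — one path of length 2: r = (1/2)^2 = 1/4).
Hamilton's rule with n recipients of equal r: n·r·B > C, so B > C/(n·r) = 0.133/(3·0.25) = 0.1773.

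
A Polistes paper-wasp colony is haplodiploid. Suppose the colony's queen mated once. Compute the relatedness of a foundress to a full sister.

0.75

Haplodiploid full sisters inherit their father's entire haploid genome identically (contributing 1/2) and on average half of their mother's contribution (1/2 · 1/2 = 1/4); r = 1/2 + 1/4 = 3/4.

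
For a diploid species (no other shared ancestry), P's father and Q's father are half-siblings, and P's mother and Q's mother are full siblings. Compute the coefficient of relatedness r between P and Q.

0.1875

Relatedness sums over independent paths through distinct common ancestors.
P and Q are related in two ways: half first cousins through their fathers (r = 1/16) and first cousins through their mothers (r = 1/8).
r = 1/16 + 1/8 = 3/16 = 0.1875.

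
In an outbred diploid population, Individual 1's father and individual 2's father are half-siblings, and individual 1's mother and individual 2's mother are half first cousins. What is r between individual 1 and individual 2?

0.078125

With two independent routes of shared ancestry, r is the sum of the two contributions.
Individual 1 and individual 2 are related in two ways: half first cousins through their fathers (r = 1/16) and half second cousins through their mothers (r = 1/64).
r = 1/16 + 1/64 = 5/64 = 0.078125.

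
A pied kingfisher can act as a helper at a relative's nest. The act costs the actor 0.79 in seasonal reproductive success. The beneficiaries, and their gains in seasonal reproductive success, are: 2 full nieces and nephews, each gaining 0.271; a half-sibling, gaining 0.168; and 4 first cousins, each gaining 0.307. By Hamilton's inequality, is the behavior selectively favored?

No

Hamilton's rule: the trait is favored when the sum of r·B over every recipient exceeds the actor's cost C.
r to a full niece or nephew = 1/4 (full aunt/uncle↔niece/nephew: two paths of length 3 through the shared grandparent pair: r = 2·(1/2)^3 = 1/4).
r to a half-sibling = 1/4 (half-sibs share one parent — one path of length 2: r = (1/2)^2 = 1/4).
r to a first cousin = 1/8 (first cousins share one grandparent pair — two paths of length 4: r = 2·(1/2)^4 = 1/8).
Summing one r·B term per recipient: 2·0.25·0.271 + 1·0.25·0.168 + 4·0.125·0.307 = 0.331.
0.331 < 0.79: the indirect benefit is less than the cost.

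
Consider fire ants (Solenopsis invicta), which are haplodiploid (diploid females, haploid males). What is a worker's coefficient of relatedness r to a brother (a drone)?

0.25

Her haploid brother carries none of their father's genes and a random half of their mother's genome; that half matches the maternal half of her own genome with probability 1/2: r = 1/2 · 1/2 = 1/4.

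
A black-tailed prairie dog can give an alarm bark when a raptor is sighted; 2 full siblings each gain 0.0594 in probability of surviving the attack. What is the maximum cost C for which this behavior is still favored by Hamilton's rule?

r to a full sibling = 0.5 (full sibs share both parents — two paths of length 2: r = 2·(1/2)^2 = 1/2).
Hamilton's rule: n·r·B > C, so the trait is favored while C < n·r·B = 2·0.5·0.0594 = 0.0594.

0.0594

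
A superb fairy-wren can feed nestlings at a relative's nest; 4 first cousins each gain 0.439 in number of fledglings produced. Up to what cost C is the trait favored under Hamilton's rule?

0.2195

r to a first cousin = 1/8 (first cousins share one grandparent pair — two paths of length 4: r = 2·(1/2)^4 = 1/8).
Hamilton's rule: n·r·B > C, so the trait is favored while C < n·r·B = 4·0.125·0.439 = 0.2195.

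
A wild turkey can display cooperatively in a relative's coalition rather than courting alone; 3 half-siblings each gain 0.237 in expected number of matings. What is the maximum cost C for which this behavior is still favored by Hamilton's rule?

0.17775

r to a half-sibling = 0.25 (half-sibs share one parent — one path of length 2: r = (1/2)^2 = 1/4).
Hamilton's rule: n·r·B > C, so the trait is favored while C < n·r·B = 3·0.25·0.237 = 0.17775.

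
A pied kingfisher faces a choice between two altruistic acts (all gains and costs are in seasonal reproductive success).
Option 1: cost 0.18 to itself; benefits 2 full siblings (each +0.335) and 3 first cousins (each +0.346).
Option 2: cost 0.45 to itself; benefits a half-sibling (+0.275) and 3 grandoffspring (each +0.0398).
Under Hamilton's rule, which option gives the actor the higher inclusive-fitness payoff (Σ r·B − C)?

Option 1

Option 1: r to a full sibling = 0.5.
Option 1: r to a first cousin = 0.125.
Option 1: Σ r·B − C = (2·0.5·0.335 + 3·0.125·0.346) − 0.18 = 0.28475.
Option 2: r to a half-sibling = 0.25.
Option 2: r to a grandoffspring = 0.25.
Option 2: Σ r·B − C = (1·0.25·0.275 + 3·0.25·0.0398) − 0.45 = -0.3514.
Option 1 has the higher net inclusive-fitness payoff.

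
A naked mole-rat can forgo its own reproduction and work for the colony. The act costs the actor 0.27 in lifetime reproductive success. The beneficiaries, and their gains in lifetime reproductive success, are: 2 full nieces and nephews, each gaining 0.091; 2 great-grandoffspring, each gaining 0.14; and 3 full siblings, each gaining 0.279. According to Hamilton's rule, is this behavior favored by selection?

Yes

Hamilton's rule: the trait is favored when the sum of r·B over every recipient exceeds the actor's cost C.
r to a full niece or nephew = 0.25 (full aunt/uncle↔niece/nephew: two paths of length 3 through the shared grandparent pair: r = 2·(1/2)^3 = 1/4).
r to a great-grandoffspring = 0.125 (three parent–offspring links: r = (1/2)^3 = 1/8).
r to a full sibling = 1/2 (full sibs share both parents — two paths of length 2: r = 2·(1/2)^2 = 1/2).
Summing one r·B term per recipient: 2·0.25·0.091 + 2·0.125·0.14 + 3·0.5·0.279 = 0.499.
0.499 > 0.27: the indirect benefit exceeds the cost.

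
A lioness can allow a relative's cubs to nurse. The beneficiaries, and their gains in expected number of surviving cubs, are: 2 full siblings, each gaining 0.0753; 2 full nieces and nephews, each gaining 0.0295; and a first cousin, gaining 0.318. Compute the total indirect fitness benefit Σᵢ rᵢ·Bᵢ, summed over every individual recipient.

r to a full sibling = 0.5 (full sibs share both parents — two paths of length 2: r = 2·(1/2)^2 = 1/2).
r to a full niece or nephew = 0.25 (full aunt/uncle↔niece/nephew: two paths of length 3 through the shared grandparent pair: r = 2·(1/2)^3 = 1/4).
r to a first cousin = 1/8 (first cousins share one grandparent pair — two paths of length 4: r = 2·(1/2)^4 = 1/8).
Summing one r·B term per recipient: 2·0.5·0.0753 + 2·0.25·0.0295 + 1·0.125·0.318 = 0.1298.

0.1298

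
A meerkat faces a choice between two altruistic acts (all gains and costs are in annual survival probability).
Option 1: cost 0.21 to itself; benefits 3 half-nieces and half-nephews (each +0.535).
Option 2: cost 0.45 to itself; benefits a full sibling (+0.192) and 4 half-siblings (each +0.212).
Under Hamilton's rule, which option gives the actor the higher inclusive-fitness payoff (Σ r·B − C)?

Option 1: r to a half-niece or half-nephew = 0.125.
Option 1: Σ r·B − C = (3·0.125·0.535) − 0.21 = -0.009375.
Option 2: r to a full sibling = 0.5.
Option 2: r to a half-sibling = 0.25.
Option 2: Σ r·B − C = (1·0.5·0.192 + 4·0.25·0.212) − 0.45 = -0.142.
Option 1 has the higher net inclusive-fitness payoff.

Option 1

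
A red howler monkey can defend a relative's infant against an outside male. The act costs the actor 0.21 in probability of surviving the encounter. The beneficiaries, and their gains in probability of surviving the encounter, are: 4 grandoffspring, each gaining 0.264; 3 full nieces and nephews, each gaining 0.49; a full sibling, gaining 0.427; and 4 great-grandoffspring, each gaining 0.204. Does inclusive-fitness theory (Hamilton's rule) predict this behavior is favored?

Hamilton's rule: the trait is favored when the sum of r·B over every recipient exceeds the actor's cost C.
r to a grandoffspring = 0.25 (two parent–offspring links: r = (1/2)^2 = 1/4).
r to a full niece or nephew = 0.25 (full aunt/uncle↔niece/nephew: two paths of length 3 through the shared grandparent pair: r = 2·(1/2)^3 = 1/4).
r to a full sibling = 1/2 (full sibs share both parents — two paths of length 2: r = 2·(1/2)^2 = 1/2).
r to a great-grandoffspring = 1/8 (three parent–offspring links: r = (1/2)^3 = 1/8).
Summing one r·B term per recipient: 4·0.25·0.264 + 3·0.25·0.49 + 1·0.5·0.427 + 4·0.125·0.204 = 0.947.
0.947 > 0.21: the indirect benefit exceeds the cost.

Yes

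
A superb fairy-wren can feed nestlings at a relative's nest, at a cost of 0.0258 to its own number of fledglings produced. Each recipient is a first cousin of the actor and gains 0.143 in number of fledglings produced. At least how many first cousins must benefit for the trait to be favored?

r to a first cousin = 1/8 (first cousins share one grandparent pair — two paths of length 4: r = 2·(1/2)^4 = 1/8).
Hamilton's rule: n·r·B > C  ⇒  n > C/(r·B) = 0.0258/(0.125·0.143) = 1.443.
The smallest integer exceeding 1.443 is 2.

2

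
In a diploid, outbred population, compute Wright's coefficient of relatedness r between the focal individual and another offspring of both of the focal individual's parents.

0.5

Each parent–offspring link contributes a factor of 1/2, and independent paths through distinct common ancestors add.
Full sibs share both parents — two paths of length 2: r = 2·(1/2)^2 = 1/2.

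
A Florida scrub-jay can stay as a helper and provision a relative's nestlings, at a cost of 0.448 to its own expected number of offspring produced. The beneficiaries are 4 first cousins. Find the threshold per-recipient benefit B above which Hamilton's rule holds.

r to a first cousin = 1/8 (first cousins share one grandparent pair — two paths of length 4: r = 2·(1/2)^4 = 1/8).
Hamilton's rule with n recipients of equal r: n·r·B > C, so B > C/(n·r) = 0.448/(4·0.125) = 0.896.

0.896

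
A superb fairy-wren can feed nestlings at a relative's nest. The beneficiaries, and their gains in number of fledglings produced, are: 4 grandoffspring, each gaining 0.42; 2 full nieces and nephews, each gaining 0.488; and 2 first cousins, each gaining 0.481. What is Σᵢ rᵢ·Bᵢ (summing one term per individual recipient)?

0.78425

r to a grandoffspring = 0.25 (two parent–offspring links: r = (1/2)^2 = 1/4).
r to a full niece or nephew = 1/4 (full aunt/uncle↔niece/nephew: two paths of length 3 through the shared grandparent pair: r = 2·(1/2)^3 = 1/4).
r to a first cousin = 0.125 (first cousins share one grandparent pair — two paths of length 4: r = 2·(1/2)^4 = 1/8).
Summing one r·B term per recipient: 4·0.25·0.42 + 2·0.25·0.488 + 2·0.125·0.481 = 0.78425.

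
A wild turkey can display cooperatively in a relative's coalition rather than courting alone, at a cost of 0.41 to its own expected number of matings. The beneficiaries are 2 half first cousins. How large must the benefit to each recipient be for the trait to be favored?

r to a half first cousin = 1/16 (half first cousins share one grandparent — one path of length 4: r = (1/2)^4 = 1/16).
Hamilton's rule with n recipients of equal r: n·r·B > C, so B > C/(n·r) = 0.41/(2·0.0625) = 3.28.

3.28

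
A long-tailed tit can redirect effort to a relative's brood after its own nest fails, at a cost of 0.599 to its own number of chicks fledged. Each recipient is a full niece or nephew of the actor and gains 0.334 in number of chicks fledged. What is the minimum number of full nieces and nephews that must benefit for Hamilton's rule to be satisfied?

r to a full niece or nephew = 0.25 (full aunt/uncle↔niece/nephew: two paths of length 3 through the shared grandparent pair: r = 2·(1/2)^3 = 1/4).
Hamilton's rule: n·r·B > C  ⇒  n > C/(r·B) = 0.599/(0.25·0.334) = 7.174.
The smallest integer exceeding 7.174 is 8.

8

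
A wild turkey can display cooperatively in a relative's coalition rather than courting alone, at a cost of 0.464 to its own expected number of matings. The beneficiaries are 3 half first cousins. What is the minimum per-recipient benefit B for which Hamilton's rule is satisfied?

2.4747

r to a half first cousin = 0.0625 (half first cousins share one grandparent — one path of length 4: r = (1/2)^4 = 1/16).
Hamilton's rule with n recipients of equal r: n·r·B > C, so B > C/(n·r) = 0.464/(3·0.0625) = 2.4747.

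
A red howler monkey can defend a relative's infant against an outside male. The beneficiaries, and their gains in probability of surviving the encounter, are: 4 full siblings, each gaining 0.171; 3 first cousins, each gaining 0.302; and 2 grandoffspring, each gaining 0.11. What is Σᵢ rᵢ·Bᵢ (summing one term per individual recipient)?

0.51025

r to a full sibling = 1/2 (full sibs share both parents — two paths of length 2: r = 2·(1/2)^2 = 1/2).
r to a first cousin = 1/8 (first cousins share one grandparent pair — two paths of length 4: r = 2·(1/2)^4 = 1/8).
r to a grandoffspring = 1/4 (two parent–offspring links: r = (1/2)^2 = 1/4).
Summing one r·B term per recipient: 4·0.5·0.171 + 3·0.125·0.302 + 2·0.25·0.11 = 0.51025.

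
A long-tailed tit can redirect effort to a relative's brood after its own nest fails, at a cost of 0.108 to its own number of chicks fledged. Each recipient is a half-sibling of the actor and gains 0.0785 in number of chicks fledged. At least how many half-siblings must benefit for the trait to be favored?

r to a half-sibling = 0.25 (half-sibs share one parent — one path of length 2: r = (1/2)^2 = 1/4).
Hamilton's rule: n·r·B > C  ⇒  n > C/(r·B) = 0.108/(0.25·0.0785) = 5.503.
The smallest integer exceeding 5.503 is 6.

6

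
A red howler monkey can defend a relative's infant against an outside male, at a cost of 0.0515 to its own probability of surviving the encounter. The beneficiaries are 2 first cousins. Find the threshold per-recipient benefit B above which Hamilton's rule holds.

r to a first cousin = 0.125 (first cousins share one grandparent pair — two paths of length 4: r = 2·(1/2)^4 = 1/8).
Hamilton's rule with n recipients of equal r: n·r·B > C, so B > C/(n·r) = 0.0515/(2·0.125) = 0.206.

0.206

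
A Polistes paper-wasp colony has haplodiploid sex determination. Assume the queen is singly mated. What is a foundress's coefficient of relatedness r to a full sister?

Haplodiploid full sisters inherit their father's entire haploid genome identically (contributing 1/2) and on average half of their mother's contribution (1/2 · 1/2 = 1/4); r = 1/2 + 1/4 = 3/4.

0.75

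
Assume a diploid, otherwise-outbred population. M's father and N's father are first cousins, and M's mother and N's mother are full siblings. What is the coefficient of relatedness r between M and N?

With two independent routes of shared ancestry, r is the sum of the two contributions.
M and N are related in two ways: second cousins through their fathers (r = 1/32) and first cousins through their mothers (r = 1/8).
r = 1/32 + 1/8 = 5/32 = 0.15625.

0.15625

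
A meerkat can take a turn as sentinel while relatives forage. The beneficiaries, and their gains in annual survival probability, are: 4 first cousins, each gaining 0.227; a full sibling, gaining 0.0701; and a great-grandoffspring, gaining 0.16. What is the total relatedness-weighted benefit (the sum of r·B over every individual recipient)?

r to a first cousin = 1/8 (first cousins share one grandparent pair — two paths of length 4: r = 2·(1/2)^4 = 1/8).
r to a full sibling = 0.5 (full sibs share both parents — two paths of length 2: r = 2·(1/2)^2 = 1/2).
r to a great-grandoffspring = 0.125 (three parent–offspring links: r = (1/2)^3 = 1/8).
Summing one r·B term per recipient: 4·0.125·0.227 + 1·0.5·0.0701 + 1·0.125·0.16 = 0.16855.

0.16855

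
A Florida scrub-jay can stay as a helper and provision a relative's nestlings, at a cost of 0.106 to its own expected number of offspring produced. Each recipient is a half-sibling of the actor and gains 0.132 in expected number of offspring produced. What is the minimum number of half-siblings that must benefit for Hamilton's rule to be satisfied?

r to a half-sibling = 0.25 (half-sibs share one parent — one path of length 2: r = (1/2)^2 = 1/4).
Hamilton's rule: n·r·B > C  ⇒  n > C/(r·B) = 0.106/(0.25·0.132) = 3.212.
The smallest integer exceeding 3.212 is 4.

4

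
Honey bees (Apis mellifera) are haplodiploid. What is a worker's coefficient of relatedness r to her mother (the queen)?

0.5

One meiotic link between diploid queen and diploid daughter: r = 1/2.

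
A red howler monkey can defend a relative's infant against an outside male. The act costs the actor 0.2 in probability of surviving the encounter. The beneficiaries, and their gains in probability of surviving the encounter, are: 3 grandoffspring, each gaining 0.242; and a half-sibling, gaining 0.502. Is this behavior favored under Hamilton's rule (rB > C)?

Yes

Hamilton's rule: the trait is favored when the sum of r·B over every recipient exceeds the actor's cost C.
r to a grandoffspring = 0.25 (two parent–offspring links: r = (1/2)^2 = 1/4).
r to a half-sibling = 0.25 (half-sibs share one parent — one path of length 2: r = (1/2)^2 = 1/4).
Summing one r·B term per recipient: 3·0.25·0.242 + 1·0.25·0.502 = 0.307.
0.307 > 0.2: the indirect benefit exceeds the cost.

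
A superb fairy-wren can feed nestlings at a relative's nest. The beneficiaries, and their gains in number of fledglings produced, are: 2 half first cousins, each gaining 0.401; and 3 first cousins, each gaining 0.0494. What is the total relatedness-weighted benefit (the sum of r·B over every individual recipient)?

r to a half first cousin = 1/16 (half first cousins share one grandparent — one path of length 4: r = (1/2)^4 = 1/16).
r to a first cousin = 0.125 (first cousins share one grandparent pair — two paths of length 4: r = 2·(1/2)^4 = 1/8).
Summing one r·B term per recipient: 2·0.0625·0.401 + 3·0.125·0.0494 = 0.06865.

0.06865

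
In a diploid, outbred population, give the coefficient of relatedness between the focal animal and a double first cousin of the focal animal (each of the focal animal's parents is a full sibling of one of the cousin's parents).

0.25

Each parent–offspring link contributes a factor of 1/2, and independent paths through distinct common ancestors add.
Double first cousins share both grandparent pairs — four paths of length 4: r = 4·(1/2)^4 = 1/4.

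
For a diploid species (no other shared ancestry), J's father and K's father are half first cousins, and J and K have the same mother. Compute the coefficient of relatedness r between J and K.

0.265625

Independent pedigree routes through distinct common ancestors add.
J and K are related in two ways: half second cousins through their fathers (r = 1/64) and half-sibs through their shared mother (r = 1/4).
r = 1/64 + 1/4 = 0.265625.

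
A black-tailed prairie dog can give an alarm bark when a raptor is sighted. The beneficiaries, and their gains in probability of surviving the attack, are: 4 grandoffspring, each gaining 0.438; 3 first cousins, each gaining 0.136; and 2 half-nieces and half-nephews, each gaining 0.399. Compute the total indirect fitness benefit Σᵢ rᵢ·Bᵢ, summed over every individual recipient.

0.58875

r to a grandoffspring = 0.25 (two parent–offspring links: r = (1/2)^2 = 1/4).
r to a first cousin = 0.125 (first cousins share one grandparent pair — two paths of length 4: r = 2·(1/2)^4 = 1/8).
r to a half-niece or half-nephew = 0.125 (half-aunt/uncle↔niece/nephew: one path of length 3: r = (1/2)^3 = 1/8).
Summing one r·B term per recipient: 4·0.25·0.438 + 3·0.125·0.136 + 2·0.125·0.399 = 0.58875.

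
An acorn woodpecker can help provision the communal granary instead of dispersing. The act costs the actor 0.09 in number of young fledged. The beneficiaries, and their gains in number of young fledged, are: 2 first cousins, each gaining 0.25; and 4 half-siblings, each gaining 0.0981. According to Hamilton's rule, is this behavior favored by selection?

Hamilton's rule: the trait is favored when the sum of r·B over every recipient exceeds the actor's cost C.
r to a first cousin = 0.125 (first cousins share one grandparent pair — two paths of length 4: r = 2·(1/2)^4 = 1/8).
r to a half-sibling = 0.25 (half-sibs share one parent — one path of length 2: r = (1/2)^2 = 1/4).
Summing one r·B term per recipient: 2·0.125·0.25 + 4·0.25·0.0981 = 0.1606.
0.1606 > 0.09: the indirect benefit exceeds the cost.

Yes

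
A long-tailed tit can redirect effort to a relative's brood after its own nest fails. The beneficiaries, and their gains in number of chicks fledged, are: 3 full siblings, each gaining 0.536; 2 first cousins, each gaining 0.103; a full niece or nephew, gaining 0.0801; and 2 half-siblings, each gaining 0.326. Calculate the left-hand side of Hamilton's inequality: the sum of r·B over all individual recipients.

r to a full sibling = 0.5 (full sibs share both parents — two paths of length 2: r = 2·(1/2)^2 = 1/2).
r to a first cousin = 1/8 (first cousins share one grandparent pair — two paths of length 4: r = 2·(1/2)^4 = 1/8).
r to a full niece or nephew = 0.25 (full aunt/uncle↔niece/nephew: two paths of length 3 through the shared grandparent pair: r = 2·(1/2)^3 = 1/4).
r to a half-sibling = 1/4 (half-sibs share one parent — one path of length 2: r = (1/2)^2 = 1/4).
Summing one r·B term per recipient: 3·0.5·0.536 + 2·0.125·0.103 + 1·0.25·0.0801 + 2·0.25·0.326 = 1.012775.

1.012775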